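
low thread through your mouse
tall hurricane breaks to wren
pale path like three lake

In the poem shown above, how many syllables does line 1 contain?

Line 1: low (1), thread (1), through (1), your (1), mouse (1) → 5

5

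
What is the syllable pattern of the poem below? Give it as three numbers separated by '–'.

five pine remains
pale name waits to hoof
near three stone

Line 1: "five pine remains": 1+1+2 = 4
Line 2: "pale name waits to hoof": 1+1+1+1+1 = 5
Line 3: "near three stone": 1+1+1 = 3

4–5–3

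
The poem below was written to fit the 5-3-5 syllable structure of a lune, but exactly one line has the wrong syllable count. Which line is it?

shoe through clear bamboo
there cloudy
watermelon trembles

Line 1: shoe(1) + through(1) + clear(1) + bamboo(2) = 5 ✓
Line 2: there(1) + cloudy(2) = 3 ✓
Line 3: watermelon(4) + trembles(2) = 6 (expected 5)

Line 3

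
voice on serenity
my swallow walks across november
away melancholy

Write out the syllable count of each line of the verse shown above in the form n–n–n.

Line 1: voice (1), on (1), serenity (4) → 6
Line 2: my (1), swallow (2), walks (1), across (2), november (3) → 9
Line 3: away (2), melancholy (4) → 6

6–9–6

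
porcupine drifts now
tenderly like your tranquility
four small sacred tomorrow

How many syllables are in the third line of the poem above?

The third line: four (1), small (1), sacred (2), tomorrow (3) → 7

7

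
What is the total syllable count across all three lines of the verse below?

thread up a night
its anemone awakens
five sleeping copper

Line 1: thread (1), up (1), a (1), night (1) → 4
Line 2: its (1), anemone (4), awakens (3) → 8
Line 3: five (1), sleeping (2), copper (2) → 5
Total: 4 + 8 + 5 = 17

17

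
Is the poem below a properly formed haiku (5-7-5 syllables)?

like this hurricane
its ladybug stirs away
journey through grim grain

Yes

Line 1: like (1), this (1), hurricane (3) → 5 ✓
Line 2: its (1), ladybug (3), stirs (1), away (2) → 7 ✓
Line 3: journey (2), through (1), grim (1), grain (1) → 5 ✓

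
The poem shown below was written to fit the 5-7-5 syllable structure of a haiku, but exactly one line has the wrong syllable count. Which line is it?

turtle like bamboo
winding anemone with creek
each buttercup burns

Line 1: "turtle like bamboo": 2+1+2 = 5 ✓
Line 2: "winding anemone with creek": 2+4+1+1 = 8 (expected 7)
Line 3: "each buttercup burns": 1+3+1 = 5 ✓

The second line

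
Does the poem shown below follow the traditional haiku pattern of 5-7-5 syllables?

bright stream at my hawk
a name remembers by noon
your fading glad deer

Yes

Line 1: "bright stream at my hawk": 1+1+1+1+1 = 5 ✓
Line 2: "a name remembers by noon": 1+1+3+1+1 = 7 ✓
Line 3: "your fading glad deer": 1+2+1+1 = 5 ✓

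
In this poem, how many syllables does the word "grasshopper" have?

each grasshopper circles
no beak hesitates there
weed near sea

"grasshopper" has 3 syllables.

3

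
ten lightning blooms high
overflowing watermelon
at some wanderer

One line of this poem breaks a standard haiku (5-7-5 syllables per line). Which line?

The second line

Line 1: "ten lightning blooms high": 1+2+1+1 = 5 ✓
Line 2: "overflowing watermelon": 4+4 = 8 (expected 7)
Line 3: "at some wanderer": 1+1+3 = 5 ✓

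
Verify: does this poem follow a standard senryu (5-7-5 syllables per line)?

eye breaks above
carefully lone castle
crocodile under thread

No

Line 1: "eye breaks above": 1+1+2 = 4 (expected 5)
Line 2: "carefully lone castle": 3+1+2 = 6 (expected 7)
Line 3: "crocodile under thread": 3+2+1 = 6 (expected 5)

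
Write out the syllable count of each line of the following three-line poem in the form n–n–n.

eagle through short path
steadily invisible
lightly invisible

5–7–6

Line 1: "eagle through short path": 2+1+1+1 = 5
Line 2: "steadily invisible": 3+4 = 7
Line 3: "lightly invisible": 2+4 = 6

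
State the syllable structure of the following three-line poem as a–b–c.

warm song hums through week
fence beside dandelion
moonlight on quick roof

Line 1: warm (1), song (1), hums (1), through (1), week (1) → 5
Line 2: fence (1), beside (2), dandelion (4) → 7
Line 3: moonlight (2), on (1), quick (1), roof (1) → 5

5–7–5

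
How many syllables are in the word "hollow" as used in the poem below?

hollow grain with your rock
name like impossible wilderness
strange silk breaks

2

"hollow" has 2 syllables.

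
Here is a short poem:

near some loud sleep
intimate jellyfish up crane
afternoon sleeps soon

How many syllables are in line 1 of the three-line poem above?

4

Line 1: "near some loud sleep": 1+1+1+1 = 4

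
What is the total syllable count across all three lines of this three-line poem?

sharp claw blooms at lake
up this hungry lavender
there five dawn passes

17

Line 1: "sharp claw blooms at lake": 1+1+1+1+1 = 5
Line 2: "up this hungry lavender": 1+1+2+3 = 7
Line 3: "there five dawn passes": 1+1+1+2 = 5
Total: 5 + 7 + 5 = 17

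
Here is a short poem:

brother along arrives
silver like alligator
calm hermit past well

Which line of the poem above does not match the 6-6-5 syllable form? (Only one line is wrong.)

Line 1: brother(2) + along(2) + arrives(2) = 6 ✓
Line 2: silver(2) + like(1) + alligator(4) = 7 (expected 6)
Line 3: calm(1) + hermit(2) + past(1) + well(1) = 5 ✓

Line 2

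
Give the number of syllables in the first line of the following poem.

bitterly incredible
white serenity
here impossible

The first line: bitterly(3) + incredible(4) = 7

7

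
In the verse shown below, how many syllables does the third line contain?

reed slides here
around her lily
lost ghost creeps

3

The third line: "lost ghost creeps": 1+1+1 = 3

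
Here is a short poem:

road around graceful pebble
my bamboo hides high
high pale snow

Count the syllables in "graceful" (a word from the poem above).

2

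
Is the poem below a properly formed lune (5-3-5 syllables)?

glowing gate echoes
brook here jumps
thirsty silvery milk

Line 1: glowing (2), gate (1), echoes (2) → 5 ✓
Line 2: brook (1), here (1), jumps (1) → 3 ✓
Line 3: thirsty (2), silvery (3), milk (1) → 6 (expected 5)

No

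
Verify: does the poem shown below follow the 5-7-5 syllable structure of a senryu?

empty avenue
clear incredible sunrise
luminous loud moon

Line 1: empty(2) + avenue(3) = 5 ✓
Line 2: clear(1) + incredible(4) + sunrise(2) = 7 ✓
Line 3: luminous(3) + loud(1) + moon(1) = 5 ✓

Yes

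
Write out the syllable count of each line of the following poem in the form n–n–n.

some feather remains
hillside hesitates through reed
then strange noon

5–7–3

Line 1: "some feather remains": 1+2+2 = 5
Line 2: "hillside hesitates through reed": 2+3+1+1 = 7
Line 3: "then strange noon": 1+1+1 = 3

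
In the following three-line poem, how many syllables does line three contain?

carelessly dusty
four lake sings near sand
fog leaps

Line three: "fog leaps": 1+1 = 2

2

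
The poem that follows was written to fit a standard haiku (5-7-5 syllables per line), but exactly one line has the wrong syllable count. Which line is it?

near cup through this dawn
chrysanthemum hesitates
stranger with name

The third line

Line 1: "near cup through this dawn": 1+1+1+1+1 = 5 ✓
Line 2: "chrysanthemum hesitates": 4+3 = 7 ✓
Line 3: "stranger with name": 2+1+1 = 4 (expected 5)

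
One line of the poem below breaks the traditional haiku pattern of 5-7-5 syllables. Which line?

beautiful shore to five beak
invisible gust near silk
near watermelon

Line 1: beautiful(3) + shore(1) + to(1) + five(1) + beak(1) = 7 (expected 5)
Line 2: invisible(4) + gust(1) + near(1) + silk(1) = 7 ✓
Line 3: near(1) + watermelon(4) = 5 ✓

The first line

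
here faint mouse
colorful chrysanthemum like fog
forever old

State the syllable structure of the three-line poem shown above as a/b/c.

Line 1: here (1), faint (1), mouse (1) → 3
Line 2: colorful (3), chrysanthemum (4), like (1), fog (1) → 9
Line 3: forever (3), old (1) → 4

3/9/4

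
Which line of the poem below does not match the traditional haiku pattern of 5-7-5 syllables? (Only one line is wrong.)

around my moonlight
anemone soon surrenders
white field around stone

Line 1: around (2), my (1), moonlight (2) → 5 ✓
Line 2: anemone (4), soon (1), surrenders (3) → 8 (expected 7)
Line 3: white (1), field (1), around (2), stone (1) → 5 ✓

The second line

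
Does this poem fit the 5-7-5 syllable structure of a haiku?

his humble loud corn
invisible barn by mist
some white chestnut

Line 1: his (1), humble (2), loud (1), corn (1) → 5 ✓
Line 2: invisible (4), barn (1), by (1), mist (1) → 7 ✓
Line 3: some (1), white (1), chestnut (2) → 4 (expected 5)

No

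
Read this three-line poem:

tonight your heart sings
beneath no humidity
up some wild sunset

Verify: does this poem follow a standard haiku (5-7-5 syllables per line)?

Line 1: tonight (2), your (1), heart (1), sings (1) → 5 ✓
Line 2: beneath (2), no (1), humidity (4) → 7 ✓
Line 3: up (1), some (1), wild (1), sunset (2) → 5 ✓

Yes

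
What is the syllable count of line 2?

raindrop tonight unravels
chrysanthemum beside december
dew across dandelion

Line 2: chrysanthemum (4), beside (2), december (3) → 9

9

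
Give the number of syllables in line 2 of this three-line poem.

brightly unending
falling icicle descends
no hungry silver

7

Line 2: "falling icicle descends": 2+3+2 = 7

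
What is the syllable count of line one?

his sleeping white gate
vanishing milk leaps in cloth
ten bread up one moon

5

Line one: his(1) + sleeping(2) + white(1) + gate(1) = 5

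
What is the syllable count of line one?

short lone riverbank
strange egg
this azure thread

5

Line one: short(1) + lone(1) + riverbank(3) = 5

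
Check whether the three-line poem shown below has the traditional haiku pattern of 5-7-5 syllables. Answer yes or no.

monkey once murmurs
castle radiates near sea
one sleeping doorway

Yes

Line 1: monkey (2), once (1), murmurs (2) → 5 ✓
Line 2: castle (2), radiates (3), near (1), sea (1) → 7 ✓
Line 3: one (1), sleeping (2), doorway (2) → 5 ✓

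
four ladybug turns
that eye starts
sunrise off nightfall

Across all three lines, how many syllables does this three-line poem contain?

Line 1: "four ladybug turns": 1+3+1 = 5
Line 2: "that eye starts": 1+1+1 = 3
Line 3: "sunrise off nightfall": 2+1+2 = 5
Total: 5 + 3 + 5 = 13

13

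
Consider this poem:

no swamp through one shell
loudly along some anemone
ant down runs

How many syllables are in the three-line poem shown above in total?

17

Line 1: no (1), swamp (1), through (1), one (1), shell (1) → 5
Line 2: loudly (2), along (2), some (1), anemone (4) → 9
Line 3: ant (1), down (1), runs (1) → 3
Total: 5 + 9 + 3 = 17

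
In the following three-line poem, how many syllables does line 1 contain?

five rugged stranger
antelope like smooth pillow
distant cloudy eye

5

Line 1: "five rugged stranger": 1+2+2 = 5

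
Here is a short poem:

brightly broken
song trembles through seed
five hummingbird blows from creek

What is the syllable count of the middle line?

5

The middle line: song (1), trembles (2), through (1), seed (1) → 5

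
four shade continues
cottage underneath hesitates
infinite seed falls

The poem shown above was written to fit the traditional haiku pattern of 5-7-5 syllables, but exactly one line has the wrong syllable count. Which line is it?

Line 2

Line 1: four (1), shade (1), continues (3) → 5 ✓
Line 2: cottage (2), underneath (3), hesitates (3) → 8 (expected 7)
Line 3: infinite (3), seed (1), falls (1) → 5 ✓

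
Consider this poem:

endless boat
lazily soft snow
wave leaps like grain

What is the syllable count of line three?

Line three: "wave leaps like grain": 1+1+1+1 = 4

4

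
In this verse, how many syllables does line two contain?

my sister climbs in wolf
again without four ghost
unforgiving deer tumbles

Line two: again(2) + without(2) + four(1) + ghost(1) = 6

6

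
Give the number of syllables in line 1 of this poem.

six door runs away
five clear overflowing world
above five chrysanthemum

5

Line 1: six(1) + door(1) + runs(1) + away(2) = 5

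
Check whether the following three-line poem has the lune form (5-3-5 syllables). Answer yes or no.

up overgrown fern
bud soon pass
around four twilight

Line 1: up (1), overgrown (3), fern (1) → 5 ✓
Line 2: bud (1), soon (1), pass (1) → 3 ✓
Line 3: around (2), four (1), twilight (2) → 5 ✓

Yes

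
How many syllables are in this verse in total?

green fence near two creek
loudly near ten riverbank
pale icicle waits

17

Line 1: "green fence near two creek": 1+1+1+1+1 = 5
Line 2: "loudly near ten riverbank": 2+1+1+3 = 7
Line 3: "pale icicle waits": 1+3+1 = 5
Total: 5 + 7 + 5 = 17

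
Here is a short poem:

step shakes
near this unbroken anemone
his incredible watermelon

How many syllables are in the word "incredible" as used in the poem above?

"incredible" has 4 syllables.

4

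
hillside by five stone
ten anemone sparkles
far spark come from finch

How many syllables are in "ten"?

1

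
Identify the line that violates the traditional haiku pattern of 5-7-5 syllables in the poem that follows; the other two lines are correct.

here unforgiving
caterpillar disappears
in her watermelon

The third line

Line 1: here (1), unforgiving (4) → 5 ✓
Line 2: caterpillar (4), disappears (3) → 7 ✓
Line 3: in (1), her (1), watermelon (4) → 6 (expected 5)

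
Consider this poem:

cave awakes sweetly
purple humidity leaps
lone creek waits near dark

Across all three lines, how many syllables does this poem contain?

17

Line 1: cave(1) + awakes(2) + sweetly(2) = 5
Line 2: purple(2) + humidity(4) + leaps(1) = 7
Line 3: lone(1) + creek(1) + waits(1) + near(1) + dark(1) = 5
Total: 5 + 7 + 5 = 17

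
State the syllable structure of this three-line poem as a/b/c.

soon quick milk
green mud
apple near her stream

Line 1: soon(1) + quick(1) + milk(1) = 3
Line 2: green(1) + mud(1) = 2
Line 3: apple(2) + near(1) + her(1) + stream(1) = 5

3/2/5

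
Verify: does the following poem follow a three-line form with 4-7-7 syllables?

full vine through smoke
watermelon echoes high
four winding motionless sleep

Line 1: "full vine through smoke": 1+1+1+1 = 4 ✓
Line 2: "watermelon echoes high": 4+2+1 = 7 ✓
Line 3: "four winding motionless sleep": 1+2+3+1 = 7 ✓

Yes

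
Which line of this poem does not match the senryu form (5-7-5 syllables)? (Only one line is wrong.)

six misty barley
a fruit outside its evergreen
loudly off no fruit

Line 1: six (1), misty (2), barley (2) → 5 ✓
Line 2: a (1), fruit (1), outside (2), its (1), evergreen (3) → 8 (expected 7)
Line 3: loudly (2), off (1), no (1), fruit (1) → 5 ✓

Line 2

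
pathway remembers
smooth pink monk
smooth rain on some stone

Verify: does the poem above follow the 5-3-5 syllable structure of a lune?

Line 1: pathway (2), remembers (3) → 5 ✓
Line 2: smooth (1), pink (1), monk (1) → 3 ✓
Line 3: smooth (1), rain (1), on (1), some (1), stone (1) → 5 ✓

Yes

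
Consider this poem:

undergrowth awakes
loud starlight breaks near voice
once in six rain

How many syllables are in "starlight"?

2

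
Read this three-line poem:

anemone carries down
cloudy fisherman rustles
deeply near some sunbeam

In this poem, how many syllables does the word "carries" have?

2

"carries" has 2 syllables.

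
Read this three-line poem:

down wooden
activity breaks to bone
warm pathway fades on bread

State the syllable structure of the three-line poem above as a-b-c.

3-7-6

Line 1: "down wooden": 1+2 = 3
Line 2: "activity breaks to bone": 4+1+1+1 = 7
Line 3: "warm pathway fades on bread": 1+2+1+1+1 = 6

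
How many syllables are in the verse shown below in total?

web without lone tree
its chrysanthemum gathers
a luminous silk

Line 1: web(1) + without(2) + lone(1) + tree(1) = 5
Line 2: its(1) + chrysanthemum(4) + gathers(2) = 7
Line 3: a(1) + luminous(3) + silk(1) = 5
Total: 5 + 7 + 5 = 17

17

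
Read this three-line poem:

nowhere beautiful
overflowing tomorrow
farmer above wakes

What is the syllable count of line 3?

Line 3: farmer (2), above (2), wakes (1) → 5

5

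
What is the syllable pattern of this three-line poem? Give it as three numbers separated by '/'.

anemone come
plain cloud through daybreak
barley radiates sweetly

5/5/7

Line 1: anemone(4) + come(1) = 5
Line 2: plain(1) + cloud(1) + through(1) + daybreak(2) = 5
Line 3: barley(2) + radiates(3) + sweetly(2) = 7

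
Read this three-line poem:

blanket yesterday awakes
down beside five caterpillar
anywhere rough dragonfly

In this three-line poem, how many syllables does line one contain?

7

Line one: "blanket yesterday awakes": 2+3+2 = 7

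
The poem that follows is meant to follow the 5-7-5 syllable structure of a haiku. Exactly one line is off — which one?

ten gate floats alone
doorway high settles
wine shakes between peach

Line 1: "ten gate floats alone": 1+1+1+2 = 5 ✓
Line 2: "doorway high settles": 2+1+2 = 5 (expected 7)
Line 3: "wine shakes between peach": 1+1+2+1 = 5 ✓

The second line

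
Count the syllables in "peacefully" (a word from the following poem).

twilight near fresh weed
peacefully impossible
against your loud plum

3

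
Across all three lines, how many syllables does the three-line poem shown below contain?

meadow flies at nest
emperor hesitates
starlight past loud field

Line 1: meadow(2) + flies(1) + at(1) + nest(1) = 5
Line 2: emperor(3) + hesitates(3) = 6
Line 3: starlight(2) + past(1) + loud(1) + field(1) = 5
Total: 5 + 6 + 5 = 16

16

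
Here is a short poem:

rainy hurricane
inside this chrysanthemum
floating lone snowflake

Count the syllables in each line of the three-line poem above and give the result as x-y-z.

Line 1: "rainy hurricane": 2+3 = 5
Line 2: "inside this chrysanthemum": 2+1+4 = 7
Line 3: "floating lone snowflake": 2+1+2 = 5

5-7-5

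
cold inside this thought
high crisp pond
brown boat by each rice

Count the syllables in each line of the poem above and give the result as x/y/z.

Line 1: cold (1), inside (2), this (1), thought (1) → 5
Line 2: high (1), crisp (1), pond (1) → 3
Line 3: brown (1), boat (1), by (1), each (1), rice (1) → 5

5/3/5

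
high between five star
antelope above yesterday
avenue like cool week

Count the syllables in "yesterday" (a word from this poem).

3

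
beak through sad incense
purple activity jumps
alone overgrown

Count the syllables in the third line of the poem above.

5

The third line: alone (2), overgrown (3) → 5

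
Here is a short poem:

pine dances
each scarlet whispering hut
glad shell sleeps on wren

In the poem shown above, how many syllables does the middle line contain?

The middle line: each (1), scarlet (2), whispering (3), hut (1) → 7

7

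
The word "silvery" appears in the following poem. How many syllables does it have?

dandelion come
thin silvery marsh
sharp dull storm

3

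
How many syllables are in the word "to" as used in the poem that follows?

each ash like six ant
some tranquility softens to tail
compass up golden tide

1

"to" has 1 syllable.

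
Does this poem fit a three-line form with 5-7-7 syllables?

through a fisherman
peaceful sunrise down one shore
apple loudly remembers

Line 1: "through a fisherman": 1+1+3 = 5 ✓
Line 2: "peaceful sunrise down one shore": 2+2+1+1+1 = 7 ✓
Line 3: "apple loudly remembers": 2+2+3 = 7 ✓

Yes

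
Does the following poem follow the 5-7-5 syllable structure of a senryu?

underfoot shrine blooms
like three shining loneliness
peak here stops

No

Line 1: underfoot(3) + shrine(1) + blooms(1) = 5 ✓
Line 2: like(1) + three(1) + shining(2) + loneliness(3) = 7 ✓
Line 3: peak(1) + here(1) + stops(1) = 3 (expected 5)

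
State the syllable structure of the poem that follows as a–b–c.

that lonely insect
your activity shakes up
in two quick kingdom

5–7–5

Line 1: that (1), lonely (2), insect (2) → 5
Line 2: your (1), activity (4), shakes (1), up (1) → 7
Line 3: in (1), two (1), quick (1), kingdom (2) → 5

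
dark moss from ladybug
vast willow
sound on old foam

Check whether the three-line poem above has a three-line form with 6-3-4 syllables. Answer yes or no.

Yes

Line 1: dark (1), moss (1), from (1), ladybug (3) → 6 ✓
Line 2: vast (1), willow (2) → 3 ✓
Line 3: sound (1), on (1), old (1), foam (1) → 4 ✓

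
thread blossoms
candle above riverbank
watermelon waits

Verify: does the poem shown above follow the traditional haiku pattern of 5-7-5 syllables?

Line 1: thread (1), blossoms (2) → 3 (expected 5)
Line 2: candle (2), above (2), riverbank (3) → 7 ✓
Line 3: watermelon (4), waits (1) → 5 ✓

No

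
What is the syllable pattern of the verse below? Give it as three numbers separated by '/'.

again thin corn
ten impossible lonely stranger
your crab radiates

Line 1: "again thin corn": 2+1+1 = 4
Line 2: "ten impossible lonely stranger": 1+4+2+2 = 9
Line 3: "your crab radiates": 1+1+3 = 5

4/9/5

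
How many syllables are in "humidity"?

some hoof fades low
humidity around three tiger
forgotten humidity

4

"humidity" has 4 syllables.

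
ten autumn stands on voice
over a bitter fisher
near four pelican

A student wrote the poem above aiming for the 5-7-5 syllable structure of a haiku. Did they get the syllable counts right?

Line 1: "ten autumn stands on voice": 1+2+1+1+1 = 6 (expected 5)
Line 2: "over a bitter fisher": 2+1+2+2 = 7 ✓
Line 3: "near four pelican": 1+1+3 = 5 ✓

No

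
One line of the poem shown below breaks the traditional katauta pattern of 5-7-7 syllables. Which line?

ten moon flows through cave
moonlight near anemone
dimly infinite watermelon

The third line

Line 1: "ten moon flows through cave": 1+1+1+1+1 = 5 ✓
Line 2: "moonlight near anemone": 2+1+4 = 7 ✓
Line 3: "dimly infinite watermelon": 2+3+4 = 9 (expected 7)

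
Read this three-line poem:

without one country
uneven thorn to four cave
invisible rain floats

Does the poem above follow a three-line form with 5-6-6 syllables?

Line 1: without (2), one (1), country (2) → 5 ✓
Line 2: uneven (3), thorn (1), to (1), four (1), cave (1) → 7 (expected 6)
Line 3: invisible (4), rain (1), floats (1) → 6 ✓

No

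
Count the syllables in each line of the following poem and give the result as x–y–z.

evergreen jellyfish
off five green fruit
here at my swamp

6–4–4

Line 1: evergreen(3) + jellyfish(3) = 6
Line 2: off(1) + five(1) + green(1) + fruit(1) = 4
Line 3: here(1) + at(1) + my(1) + swamp(1) = 4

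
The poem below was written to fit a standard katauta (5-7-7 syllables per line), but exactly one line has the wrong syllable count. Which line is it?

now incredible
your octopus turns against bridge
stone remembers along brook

Line 1: now (1), incredible (4) → 5 ✓
Line 2: your (1), octopus (3), turns (1), against (2), bridge (1) → 8 (expected 7)
Line 3: stone (1), remembers (3), along (2), brook (1) → 7 ✓

Line 2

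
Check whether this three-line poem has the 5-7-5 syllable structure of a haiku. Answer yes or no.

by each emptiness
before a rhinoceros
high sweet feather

No

Line 1: "by each emptiness": 1+1+3 = 5 ✓
Line 2: "before a rhinoceros": 2+1+4 = 7 ✓
Line 3: "high sweet feather": 1+1+2 = 4 (expected 5)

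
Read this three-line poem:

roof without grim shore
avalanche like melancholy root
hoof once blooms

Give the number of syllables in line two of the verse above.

Line two: "avalanche like melancholy root": 3+1+4+1 = 9

9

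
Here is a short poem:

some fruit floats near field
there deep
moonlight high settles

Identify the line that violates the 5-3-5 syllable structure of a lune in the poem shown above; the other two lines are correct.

Line 1: some(1) + fruit(1) + floats(1) + near(1) + field(1) = 5 ✓
Line 2: there(1) + deep(1) = 2 (expected 3)
Line 3: moonlight(2) + high(1) + settles(2) = 5 ✓

Line 2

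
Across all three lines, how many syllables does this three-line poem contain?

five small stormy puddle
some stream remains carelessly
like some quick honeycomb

19

Line 1: five (1), small (1), stormy (2), puddle (2) → 6
Line 2: some (1), stream (1), remains (2), carelessly (3) → 7
Line 3: like (1), some (1), quick (1), honeycomb (3) → 6
Total: 6 + 7 + 6 = 19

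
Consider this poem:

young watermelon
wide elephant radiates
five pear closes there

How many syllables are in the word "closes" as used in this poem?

"closes" has 2 syllables.

2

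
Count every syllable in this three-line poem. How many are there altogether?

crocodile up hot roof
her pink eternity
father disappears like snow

19

Line 1: "crocodile up hot roof": 3+1+1+1 = 6
Line 2: "her pink eternity": 1+1+4 = 6
Line 3: "father disappears like snow": 2+3+1+1 = 7
Total: 6 + 6 + 7 = 19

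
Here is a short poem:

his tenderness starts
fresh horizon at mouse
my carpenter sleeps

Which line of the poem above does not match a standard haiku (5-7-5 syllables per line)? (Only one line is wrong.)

The second line

Line 1: "his tenderness starts": 1+3+1 = 5 ✓
Line 2: "fresh horizon at mouse": 1+3+1+1 = 6 (expected 7)
Line 3: "my carpenter sleeps": 1+3+1 = 5 ✓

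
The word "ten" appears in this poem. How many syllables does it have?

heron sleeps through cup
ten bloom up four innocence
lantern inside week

1

"ten" has 1 syllable.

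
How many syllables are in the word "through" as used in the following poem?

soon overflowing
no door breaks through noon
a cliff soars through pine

"through" has 1 syllable.

1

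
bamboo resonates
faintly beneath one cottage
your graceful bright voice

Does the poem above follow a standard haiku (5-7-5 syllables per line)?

Yes

Line 1: bamboo(2) + resonates(3) = 5 ✓
Line 2: faintly(2) + beneath(2) + one(1) + cottage(2) = 7 ✓
Line 3: your(1) + graceful(2) + bright(1) + voice(1) = 5 ✓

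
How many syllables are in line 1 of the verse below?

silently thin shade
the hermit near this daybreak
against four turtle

5

Line 1: silently (3), thin (1), shade (1) → 5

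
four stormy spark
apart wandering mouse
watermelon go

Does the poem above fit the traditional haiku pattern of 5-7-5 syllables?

No

Line 1: four(1) + stormy(2) + spark(1) = 4 (expected 5)
Line 2: apart(2) + wandering(3) + mouse(1) = 6 (expected 7)
Line 3: watermelon(4) + go(1) = 5 ✓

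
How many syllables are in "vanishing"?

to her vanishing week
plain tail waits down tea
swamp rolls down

3

"vanishing" has 3 syllables.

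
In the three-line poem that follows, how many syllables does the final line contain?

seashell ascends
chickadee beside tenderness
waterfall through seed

The final line: "waterfall through seed": 3+1+1 = 5

5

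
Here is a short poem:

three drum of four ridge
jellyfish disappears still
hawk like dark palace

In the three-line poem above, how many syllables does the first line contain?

The first line: "three drum of four ridge": 1+1+1+1+1 = 5

5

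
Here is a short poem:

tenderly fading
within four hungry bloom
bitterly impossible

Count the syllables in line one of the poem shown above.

5

Line one: tenderly(3) + fading(2) = 5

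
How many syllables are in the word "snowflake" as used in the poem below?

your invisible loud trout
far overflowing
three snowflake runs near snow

2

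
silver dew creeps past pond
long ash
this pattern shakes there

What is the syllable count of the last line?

The last line: this (1), pattern (2), shakes (1), there (1) → 5

5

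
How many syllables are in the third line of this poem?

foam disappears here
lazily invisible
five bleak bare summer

The third line: "five bleak bare summer": 1+1+1+2 = 5

5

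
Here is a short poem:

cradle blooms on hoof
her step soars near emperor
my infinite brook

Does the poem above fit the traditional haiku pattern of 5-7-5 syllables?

Line 1: cradle (2), blooms (1), on (1), hoof (1) → 5 ✓
Line 2: her (1), step (1), soars (1), near (1), emperor (3) → 7 ✓
Line 3: my (1), infinite (3), brook (1) → 5 ✓

Yes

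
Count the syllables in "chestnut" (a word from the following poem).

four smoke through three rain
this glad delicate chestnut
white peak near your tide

2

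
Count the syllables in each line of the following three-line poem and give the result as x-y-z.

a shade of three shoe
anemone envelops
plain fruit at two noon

5-7-5

Line 1: "a shade of three shoe": 1+1+1+1+1 = 5
Line 2: "anemone envelops": 4+3 = 7
Line 3: "plain fruit at two noon": 1+1+1+1+1 = 5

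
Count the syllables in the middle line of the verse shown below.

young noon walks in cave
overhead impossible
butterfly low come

7

The middle line: "overhead impossible": 3+4 = 7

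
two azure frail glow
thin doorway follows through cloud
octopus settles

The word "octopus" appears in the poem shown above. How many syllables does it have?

"octopus" has 3 syllables.

3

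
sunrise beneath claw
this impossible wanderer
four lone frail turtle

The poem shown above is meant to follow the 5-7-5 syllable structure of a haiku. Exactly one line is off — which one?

Line 1: sunrise (2), beneath (2), claw (1) → 5 ✓
Line 2: this (1), impossible (4), wanderer (3) → 8 (expected 7)
Line 3: four (1), lone (1), frail (1), turtle (2) → 5 ✓

The second line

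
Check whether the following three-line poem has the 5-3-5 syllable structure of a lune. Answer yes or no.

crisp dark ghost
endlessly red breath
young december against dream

No

Line 1: crisp (1), dark (1), ghost (1) → 3 (expected 5)
Line 2: endlessly (3), red (1), breath (1) → 5 (expected 3)
Line 3: young (1), december (3), against (2), dream (1) → 7 (expected 5)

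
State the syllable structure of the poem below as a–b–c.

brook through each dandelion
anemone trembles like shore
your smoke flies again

7–8–5

Line 1: brook(1) + through(1) + each(1) + dandelion(4) = 7
Line 2: anemone(4) + trembles(2) + like(1) + shore(1) = 8
Line 3: your(1) + smoke(1) + flies(1) + again(2) = 5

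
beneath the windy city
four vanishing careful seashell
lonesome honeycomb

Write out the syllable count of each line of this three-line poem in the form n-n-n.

Line 1: "beneath the windy city": 2+1+2+2 = 7
Line 2: "four vanishing careful seashell": 1+3+2+2 = 8
Line 3: "lonesome honeycomb": 2+3 = 5

7-8-5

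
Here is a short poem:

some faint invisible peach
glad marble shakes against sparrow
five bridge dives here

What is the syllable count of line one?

Line one: some (1), faint (1), invisible (4), peach (1) → 7

7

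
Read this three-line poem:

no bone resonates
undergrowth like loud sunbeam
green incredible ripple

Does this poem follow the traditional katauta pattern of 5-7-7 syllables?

Yes

Line 1: no(1) + bone(1) + resonates(3) = 5 ✓
Line 2: undergrowth(3) + like(1) + loud(1) + sunbeam(2) = 7 ✓
Line 3: green(1) + incredible(4) + ripple(2) = 7 ✓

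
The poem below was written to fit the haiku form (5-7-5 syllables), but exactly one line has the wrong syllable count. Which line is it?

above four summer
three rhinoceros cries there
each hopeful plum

Line 1: above (2), four (1), summer (2) → 5 ✓
Line 2: three (1), rhinoceros (4), cries (1), there (1) → 7 ✓
Line 3: each (1), hopeful (2), plum (1) → 4 (expected 5)

The third line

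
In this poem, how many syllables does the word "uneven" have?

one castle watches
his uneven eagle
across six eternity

3

"uneven" has 3 syllables.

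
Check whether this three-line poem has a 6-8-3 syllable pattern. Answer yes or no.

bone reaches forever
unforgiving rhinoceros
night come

Line 1: "bone reaches forever": 1+2+3 = 6 ✓
Line 2: "unforgiving rhinoceros": 4+4 = 8 ✓
Line 3: "night come": 1+1 = 2 (expected 3)

No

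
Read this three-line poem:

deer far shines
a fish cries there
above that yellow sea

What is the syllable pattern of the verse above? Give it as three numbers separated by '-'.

3-4-6

Line 1: "deer far shines": 1+1+1 = 3
Line 2: "a fish cries there": 1+1+1+1 = 4
Line 3: "above that yellow sea": 2+1+2+1 = 6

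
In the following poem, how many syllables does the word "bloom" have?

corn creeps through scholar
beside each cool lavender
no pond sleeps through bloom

"bloom" has 1 syllable.

1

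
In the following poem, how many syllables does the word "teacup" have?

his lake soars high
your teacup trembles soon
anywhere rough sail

2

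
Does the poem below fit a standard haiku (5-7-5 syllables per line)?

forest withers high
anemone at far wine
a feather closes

Yes

Line 1: "forest withers high": 2+2+1 = 5 ✓
Line 2: "anemone at far wine": 4+1+1+1 = 7 ✓
Line 3: "a feather closes": 1+2+2 = 5 ✓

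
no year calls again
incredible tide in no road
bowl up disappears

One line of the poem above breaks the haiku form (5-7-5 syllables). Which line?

Line 1: "no year calls again": 1+1+1+2 = 5 ✓
Line 2: "incredible tide in no road": 4+1+1+1+1 = 8 (expected 7)
Line 3: "bowl up disappears": 1+1+3 = 5 ✓

Line 2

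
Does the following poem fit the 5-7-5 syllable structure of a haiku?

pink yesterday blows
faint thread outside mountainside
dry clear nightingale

Yes

Line 1: pink (1), yesterday (3), blows (1) → 5 ✓
Line 2: faint (1), thread (1), outside (2), mountainside (3) → 7 ✓
Line 3: dry (1), clear (1), nightingale (3) → 5 ✓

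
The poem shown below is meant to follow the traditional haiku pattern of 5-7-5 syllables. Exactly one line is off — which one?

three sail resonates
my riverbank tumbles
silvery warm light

The second line

Line 1: three(1) + sail(1) + resonates(3) = 5 ✓
Line 2: my(1) + riverbank(3) + tumbles(2) = 6 (expected 7)
Line 3: silvery(3) + warm(1) + light(1) = 5 ✓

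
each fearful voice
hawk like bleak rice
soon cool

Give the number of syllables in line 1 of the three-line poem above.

Line 1: each(1) + fearful(2) + voice(1) = 4

4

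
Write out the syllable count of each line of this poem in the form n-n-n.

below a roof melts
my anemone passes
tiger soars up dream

5-7-5

Line 1: below(2) + a(1) + roof(1) + melts(1) = 5
Line 2: my(1) + anemone(4) + passes(2) = 7
Line 3: tiger(2) + soars(1) + up(1) + dream(1) = 5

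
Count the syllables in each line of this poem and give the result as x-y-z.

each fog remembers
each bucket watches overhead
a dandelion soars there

Line 1: each (1), fog (1), remembers (3) → 5
Line 2: each (1), bucket (2), watches (2), overhead (3) → 8
Line 3: a (1), dandelion (4), soars (1), there (1) → 7

5-8-7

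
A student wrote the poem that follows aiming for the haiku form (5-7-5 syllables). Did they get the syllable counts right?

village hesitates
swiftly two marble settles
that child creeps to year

Yes

Line 1: village (2), hesitates (3) → 5 ✓
Line 2: swiftly (2), two (1), marble (2), settles (2) → 7 ✓
Line 3: that (1), child (1), creeps (1), to (1), year (1) → 5 ✓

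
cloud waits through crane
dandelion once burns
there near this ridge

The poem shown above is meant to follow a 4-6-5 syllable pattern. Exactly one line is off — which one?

Line 1: cloud (1), waits (1), through (1), crane (1) → 4 ✓
Line 2: dandelion (4), once (1), burns (1) → 6 ✓
Line 3: there (1), near (1), this (1), ridge (1) → 4 (expected 5)

Line 3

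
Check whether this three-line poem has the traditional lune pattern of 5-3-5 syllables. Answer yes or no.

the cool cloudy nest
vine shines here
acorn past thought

Line 1: "the cool cloudy nest": 1+1+2+1 = 5 ✓
Line 2: "vine shines here": 1+1+1 = 3 ✓
Line 3: "acorn past thought": 2+1+1 = 4 (expected 5)

No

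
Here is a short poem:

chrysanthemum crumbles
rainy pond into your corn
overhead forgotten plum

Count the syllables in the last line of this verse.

The last line: overhead (3), forgotten (3), plum (1) → 7

7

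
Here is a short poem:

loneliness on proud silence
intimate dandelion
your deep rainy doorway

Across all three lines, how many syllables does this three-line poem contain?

20

Line 1: loneliness(3) + on(1) + proud(1) + silence(2) = 7
Line 2: intimate(3) + dandelion(4) = 7
Line 3: your(1) + deep(1) + rainy(2) + doorway(2) = 6
Total: 7 + 7 + 6 = 20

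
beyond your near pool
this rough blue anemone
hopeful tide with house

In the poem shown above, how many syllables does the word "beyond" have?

2

"beyond" has 2 syllables.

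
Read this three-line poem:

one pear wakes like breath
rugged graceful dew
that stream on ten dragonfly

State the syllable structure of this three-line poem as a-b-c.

Line 1: one (1), pear (1), wakes (1), like (1), breath (1) → 5
Line 2: rugged (2), graceful (2), dew (1) → 5
Line 3: that (1), stream (1), on (1), ten (1), dragonfly (3) → 7

5-5-7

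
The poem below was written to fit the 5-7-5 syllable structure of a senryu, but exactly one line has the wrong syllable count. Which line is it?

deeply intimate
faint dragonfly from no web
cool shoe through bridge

Line 3

Line 1: deeply(2) + intimate(3) = 5 ✓
Line 2: faint(1) + dragonfly(3) + from(1) + no(1) + web(1) = 7 ✓
Line 3: cool(1) + shoe(1) + through(1) + bridge(1) = 4 (expected 5)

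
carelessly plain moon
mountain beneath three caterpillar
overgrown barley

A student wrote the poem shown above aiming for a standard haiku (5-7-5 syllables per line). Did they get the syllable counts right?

No

Line 1: carelessly(3) + plain(1) + moon(1) = 5 ✓
Line 2: mountain(2) + beneath(2) + three(1) + caterpillar(4) = 9 (expected 7)
Line 3: overgrown(3) + barley(2) = 5 ✓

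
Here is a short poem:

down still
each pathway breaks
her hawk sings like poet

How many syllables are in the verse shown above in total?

Line 1: "down still": 1+1 = 2
Line 2: "each pathway breaks": 1+2+1 = 4
Line 3: "her hawk sings like poet": 1+1+1+1+2 = 6
Total: 2 + 4 + 6 = 12

12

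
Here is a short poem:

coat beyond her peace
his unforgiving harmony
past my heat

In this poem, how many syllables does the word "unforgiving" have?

4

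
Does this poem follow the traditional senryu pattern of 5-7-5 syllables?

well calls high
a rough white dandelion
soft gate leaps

No

Line 1: "well calls high": 1+1+1 = 3 (expected 5)
Line 2: "a rough white dandelion": 1+1+1+4 = 7 ✓
Line 3: "soft gate leaps": 1+1+1 = 3 (expected 5)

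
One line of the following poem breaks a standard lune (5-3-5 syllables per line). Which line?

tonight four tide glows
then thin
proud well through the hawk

Line 2

Line 1: "tonight four tide glows": 2+1+1+1 = 5 ✓
Line 2: "then thin": 1+1 = 2 (expected 3)
Line 3: "proud well through the hawk": 1+1+1+1+1 = 5 ✓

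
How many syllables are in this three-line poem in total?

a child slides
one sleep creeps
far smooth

8

Line 1: "a child slides": 1+1+1 = 3
Line 2: "one sleep creeps": 1+1+1 = 3
Line 3: "far smooth": 1+1 = 2
Total: 3 + 3 + 2 = 8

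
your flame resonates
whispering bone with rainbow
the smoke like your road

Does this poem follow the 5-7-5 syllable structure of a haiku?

Yes

Line 1: your(1) + flame(1) + resonates(3) = 5 ✓
Line 2: whispering(3) + bone(1) + with(1) + rainbow(2) = 7 ✓
Line 3: the(1) + smoke(1) + like(1) + your(1) + road(1) = 5 ✓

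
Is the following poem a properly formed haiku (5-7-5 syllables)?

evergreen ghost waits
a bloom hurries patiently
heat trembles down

No

Line 1: "evergreen ghost waits": 3+1+1 = 5 ✓
Line 2: "a bloom hurries patiently": 1+1+2+3 = 7 ✓
Line 3: "heat trembles down": 1+2+1 = 4 (expected 5)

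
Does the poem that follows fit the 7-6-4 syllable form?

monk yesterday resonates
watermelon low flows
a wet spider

Line 1: monk(1) + yesterday(3) + resonates(3) = 7 ✓
Line 2: watermelon(4) + low(1) + flows(1) = 6 ✓
Line 3: a(1) + wet(1) + spider(2) = 4 ✓

Yes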